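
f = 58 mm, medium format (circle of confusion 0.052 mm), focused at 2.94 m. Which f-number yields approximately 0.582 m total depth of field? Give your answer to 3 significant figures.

f/2.20

Write h = H − f = f²/(N·c). The thin-lens limits are Dn = s·h/(h + (s−f)) and Df = s·h/(h − (s−f)), so DoF = Df − Dn = 2·s·(s−f)·h / (h² − (s−f)²).
That is a quadratic in h: DoF·h² − 2·s·(s−f)·h − DoF·(s−f)² = 0 ⇒ h = (s−f)·(s + √(s² + DoF²)) / DoF = 2882 × (2940 + √(2940² + 582²)) / 582 = 2882 × (2940 + 2997.05) / 582 ≈ 29400 mm.
Then N = f²/(c·h) = 58² / (0.052 × 29400) = 3364 / 1528.8 ≈ 2.20.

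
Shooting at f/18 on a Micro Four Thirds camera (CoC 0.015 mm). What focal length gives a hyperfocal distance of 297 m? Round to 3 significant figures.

From H = f²/(N·c) + f, with f ≪ H: f ≈ √(H·N·c) = √(297000 × 18 × 0.015) = √80190 ≈ 283.2 mm.
The +f correction barely moves this — solving exactly, f² + N·c·f − N·c·H = 0 ⇒ f = (−N·c + √((N·c)² + 4·N·c·H))/2 = (−0.27 + √320760)/2 ≈ 283.04 mm, so f ≈ 283 mm.

283 mm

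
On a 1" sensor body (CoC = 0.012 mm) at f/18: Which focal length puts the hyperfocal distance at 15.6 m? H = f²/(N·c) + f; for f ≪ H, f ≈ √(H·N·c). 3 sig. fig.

57.9 mm

From H = f²/(N·c) + f, with f ≪ H: f ≈ √(H·N·c) = √(15600 × 18 × 0.012) = √3369.6 ≈ 58.05 mm.
Exact: f² + N·c·f − N·c·H = 0 ⇒ f = (−N·c + √((N·c)² + 4·N·c·H))/2 = (−0.216 + √13478)/2 ≈ 57.940 mm ≈ 57.9 mm.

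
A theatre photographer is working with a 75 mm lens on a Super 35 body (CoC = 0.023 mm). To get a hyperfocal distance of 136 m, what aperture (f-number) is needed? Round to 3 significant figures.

f/1.80

Rearrange H = f²/(N·c) + f for N: N = f² / ((H − f)·c).
N = 75² / ((136000 − 75) × 0.023) = 5625 / 3126 ≈ 1.80.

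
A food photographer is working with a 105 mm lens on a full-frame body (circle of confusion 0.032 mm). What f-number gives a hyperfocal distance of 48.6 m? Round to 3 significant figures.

f/7.10

Rearrange H = f²/(N·c) + f for N: N = f² / ((H − f)·c).
N = 105² / ((48600 − 105) × 0.032) = 11025 / 1552 ≈ 7.10.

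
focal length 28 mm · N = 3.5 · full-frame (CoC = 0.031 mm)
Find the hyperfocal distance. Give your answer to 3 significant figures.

Hyperfocal distance H = f²/(N·c) + f = 28²/(3.5 × 0.031) + 28 = 784/0.1085 + 28 ≈ 7253.8 mm ≈ 7.25 m.

7.25 m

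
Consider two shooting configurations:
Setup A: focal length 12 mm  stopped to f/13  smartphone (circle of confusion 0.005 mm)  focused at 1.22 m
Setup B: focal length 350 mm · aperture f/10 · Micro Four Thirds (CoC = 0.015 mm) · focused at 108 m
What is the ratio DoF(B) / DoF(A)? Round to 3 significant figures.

Setup A: H = 12²/(13×0.005) + 12 ≈ 2227.4 mm; DoF = Df − Dn = 2683.0 − 789.5 ≈ 1893.5 mm.
Setup B: H = 350²/(10×0.015) + 350 ≈ 817016.7 mm; DoF = Df − Dn = 124398 − 95422 ≈ 28976 mm.
Ratio = 28976 / 1893.5 ≈ 15.3.

15.3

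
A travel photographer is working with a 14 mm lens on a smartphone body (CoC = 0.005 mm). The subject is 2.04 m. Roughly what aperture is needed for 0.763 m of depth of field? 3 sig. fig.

Write h = H − f = f²/(N·c). The thin-lens limits are Dn = s·h/(h + (s−f)) and Df = s·h/(h − (s−f)), so DoF = Df − Dn = 2·s·(s−f)·h / (h² − (s−f)²).
That is a quadratic in h: DoF·h² − 2·s·(s−f)·h − DoF·(s−f)² = 0 ⇒ h = (s−f)·(s + √(s² + DoF²)) / DoF = 2026 × (2040 + √(2040² + 763²)) / 763 = 2026 × (2040 + 2178.02) / 763 ≈ 11200 mm.
Then N = f²/(c·h) = 14² / (0.005 × 11200) = 196 / 56.001 ≈ 3.50.

f/3.50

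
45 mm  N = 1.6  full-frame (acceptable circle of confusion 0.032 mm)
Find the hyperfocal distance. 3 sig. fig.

39.6 m

Hyperfocal distance H = f²/(N·c) + f = 45²/(1.6 × 0.032) + 45 = 2025/0.0512 + 45 ≈ 39595.8 mm ≈ 39.6 m.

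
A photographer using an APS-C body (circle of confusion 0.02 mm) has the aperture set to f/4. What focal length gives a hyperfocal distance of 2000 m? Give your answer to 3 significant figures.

400 mm

From H = f²/(N·c) + f, with f ≪ H: f ≈ √(H·N·c) = √(2000000 × 4 × 0.02) = √160000 ≈ 400.0 mm.
The +f correction barely moves this — solving exactly, f² + N·c·f − N·c·H = 0 ⇒ f = (−N·c + √((N·c)² + 4·N·c·H))/2 = (−0.08 + √640000)/2 ≈ 399.96 mm, so f ≈ 400 mm.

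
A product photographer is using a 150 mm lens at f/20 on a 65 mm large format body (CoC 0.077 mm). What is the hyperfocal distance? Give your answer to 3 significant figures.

14.8 m

Hyperfocal distance H = f²/(N·c) + f = 150²/(20 × 0.077) + 150 = 22500/1.54 + 150 ≈ 14760.4 mm ≈ 14.8 m.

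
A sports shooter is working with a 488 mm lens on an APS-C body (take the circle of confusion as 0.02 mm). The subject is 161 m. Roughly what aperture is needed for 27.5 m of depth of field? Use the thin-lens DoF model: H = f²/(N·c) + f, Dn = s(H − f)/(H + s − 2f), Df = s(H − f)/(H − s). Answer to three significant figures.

f/6.29

Write h = H − f = f²/(N·c). The thin-lens limits are Dn = s·h/(h + (s−f)) and Df = s·h/(h − (s−f)), so DoF = Df − Dn = 2·s·(s−f)·h / (h² − (s−f)²).
That is a quadratic in h: DoF·h² − 2·s·(s−f)·h − DoF·(s−f)² = 0 ⇒ h = (s−f)·(s + √(s² + DoF²)) / DoF = 160512 × (161000 + √(161000² + 27500²)) / 27500 = 160512 × (161000 + 163332) / 27500 ≈ 1893059 mm.
Then N = f²/(c·h) = 488² / (0.02 × 1893059) = 238144 / 37861 ≈ 6.29.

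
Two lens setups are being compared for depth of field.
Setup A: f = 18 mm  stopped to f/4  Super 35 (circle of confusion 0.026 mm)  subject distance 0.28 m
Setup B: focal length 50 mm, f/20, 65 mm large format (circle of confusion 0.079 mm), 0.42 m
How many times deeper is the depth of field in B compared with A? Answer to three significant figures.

Setup A: H = 18²/(4×0.026) + 18 ≈ 3133.4 mm; DoF = Df − Dn = 305.710 − 258.279 ≈ 47.431 mm.
Setup B: H = 50²/(20×0.079) + 50 ≈ 1632.3 mm; DoF = Df − Dn = 548.19 − 340.40 ≈ 207.79 mm.
Ratio = 207.79 / 47.431 ≈ 4.38.

4.38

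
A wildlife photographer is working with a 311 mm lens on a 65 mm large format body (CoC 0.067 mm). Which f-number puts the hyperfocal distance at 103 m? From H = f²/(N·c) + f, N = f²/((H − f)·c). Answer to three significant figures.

Rearrange H = f²/(N·c) + f for N: N = f² / ((H − f)·c).
N = 311² / ((103000 − 311) × 0.067) = 96721 / 6880 ≈ 14.1.

f/14.1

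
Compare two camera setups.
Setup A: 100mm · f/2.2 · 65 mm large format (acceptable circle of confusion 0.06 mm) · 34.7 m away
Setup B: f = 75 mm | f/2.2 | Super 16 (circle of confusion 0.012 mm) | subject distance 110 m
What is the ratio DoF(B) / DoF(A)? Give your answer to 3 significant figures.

Setup A: H = 100²/(2.2×0.06) + 100 ≈ 75857.6 mm; DoF = Df − Dn = 63871 − 23821 ≈ 40050 mm.
Setup B: H = 75²/(2.2×0.012) + 75 ≈ 213143.2 mm; DoF = Df − Dn = 227233 − 72563 ≈ 154670 mm.
Ratio = 154670 / 40050 ≈ 3.86.

3.86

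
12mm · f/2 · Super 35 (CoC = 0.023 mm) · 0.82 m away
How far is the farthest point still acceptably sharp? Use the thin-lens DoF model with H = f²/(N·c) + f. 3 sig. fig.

Hyperfocal distance H = f²/(N·c) + f = 12²/(2 × 0.023) + 12 = 144/0.046 + 12 ≈ 3142.4 mm ≈ 3.142 m.
Far limit Df = s·(H − f)/(H − s) = 820 × (3142.4 − 12) / (3142.4 − 820) = 820 × 3130.4 / 2322.4 ≈ 1105.3 mm ≈ 1.11 m.

1.11 m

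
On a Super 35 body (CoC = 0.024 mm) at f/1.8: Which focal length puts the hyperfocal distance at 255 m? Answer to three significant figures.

105 mm

From H = f²/(N·c) + f, with f ≪ H: f ≈ √(H·N·c) = √(255000 × 1.8 × 0.024) = √11016 ≈ 105.0 mm.
The +f correction barely moves this — solving exactly, f² + N·c·f − N·c·H = 0 ⇒ f = (−N·c + √((N·c)² + 4·N·c·H))/2 = (−0.0432 + √44064)/2 ≈ 104.94 mm, so f ≈ 105 mm.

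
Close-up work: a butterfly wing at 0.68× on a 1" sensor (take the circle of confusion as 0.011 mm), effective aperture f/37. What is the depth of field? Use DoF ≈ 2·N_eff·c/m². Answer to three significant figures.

1.76 mm

At magnification m, DoF ≈ 2·N_eff·c/m² = 2 × 37 × 0.011 / 0.68² = 0.814 / 0.4624 ≈ 1.76 mm.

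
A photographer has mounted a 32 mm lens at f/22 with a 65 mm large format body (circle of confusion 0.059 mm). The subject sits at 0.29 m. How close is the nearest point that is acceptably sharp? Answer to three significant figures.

Hyperfocal distance H = f²/(N·c) + f = 32²/(22 × 0.059) + 32 = 1024/1.298 + 32 ≈ 820.9 mm ≈ 0.821 m.
Near limit Dn = s·(H − f)/(H + s − 2f) = 290 × (820.9 − 32) / (820.9 + 290 − 2 × 32) = 290 × 788.9 / 1046.9 ≈ 218.53 mm.

219 mm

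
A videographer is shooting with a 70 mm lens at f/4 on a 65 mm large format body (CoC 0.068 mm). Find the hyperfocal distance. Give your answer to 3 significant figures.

Hyperfocal distance H = f²/(N·c) + f = 70²/(4 × 0.068) + 70 = 4900/0.272 + 70 ≈ 18084.7 mm ≈ 18.1 m.

18.1 m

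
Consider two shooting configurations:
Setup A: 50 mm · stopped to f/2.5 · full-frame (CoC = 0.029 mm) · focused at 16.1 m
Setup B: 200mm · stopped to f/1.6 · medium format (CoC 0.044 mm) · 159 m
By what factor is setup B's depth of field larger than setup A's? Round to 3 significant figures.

5.04

Setup A: H = 50²/(2.5×0.029) + 50 ≈ 34532.8 mm; DoF = Df − Dn = 30119 − 10986 ≈ 19133 mm.
Setup B: H = 200²/(1.6×0.044) + 200 ≈ 568381.8 mm; DoF = Df − Dn = 220676 − 124268 ≈ 96408 mm.
Ratio = 96408 / 19133 ≈ 5.04.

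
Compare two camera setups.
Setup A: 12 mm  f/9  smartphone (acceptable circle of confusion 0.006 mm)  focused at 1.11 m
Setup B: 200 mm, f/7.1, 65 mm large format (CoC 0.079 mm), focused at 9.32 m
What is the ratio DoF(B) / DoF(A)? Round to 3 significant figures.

Setup A: H = 12²/(9×0.006) + 12 ≈ 2678.7 mm; DoF = Df − Dn = 1887.0 − 786.3 ≈ 1100.7 mm.
Setup B: H = 200²/(7.1×0.079) + 200 ≈ 71514.0 mm; DoF = Df − Dn = 10686.7 − 8263.3 ≈ 2423.4 mm.
Ratio = 2423.4 / 1100.7 ≈ 2.20.

2.20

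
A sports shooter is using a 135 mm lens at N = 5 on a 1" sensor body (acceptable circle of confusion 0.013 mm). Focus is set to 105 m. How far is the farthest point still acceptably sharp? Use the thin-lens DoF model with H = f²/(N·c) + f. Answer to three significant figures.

Hyperfocal distance H = f²/(N·c) + f = 135²/(5 × 0.013) + 135 = 18225/0.065 + 135 ≈ 280519.6 mm ≈ 280.5 m.
Far limit Df = s·(H − f)/(H − s) = 105000 × (280519.6 − 135) / (280519.6 − 105000) = 105000 × 280384.6 / 175519.6 ≈ 167733 mm ≈ 168 m.

168 m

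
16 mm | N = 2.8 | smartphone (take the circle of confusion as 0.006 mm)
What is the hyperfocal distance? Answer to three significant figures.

15.3 m

Hyperfocal distance H = f²/(N·c) + f = 16²/(2.8 × 0.006) + 16 = 256/0.0168 + 16 ≈ 15254.1 mm ≈ 15.3 m.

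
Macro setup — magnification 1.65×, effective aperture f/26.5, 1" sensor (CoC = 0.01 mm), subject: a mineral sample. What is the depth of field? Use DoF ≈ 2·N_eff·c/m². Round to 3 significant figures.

0.195 mm

At magnification m, DoF ≈ 2·N_eff·c/m² = 2 × 26.5 × 0.01 / 1.65² = 0.53 / 2.722 ≈ 0.195 mm.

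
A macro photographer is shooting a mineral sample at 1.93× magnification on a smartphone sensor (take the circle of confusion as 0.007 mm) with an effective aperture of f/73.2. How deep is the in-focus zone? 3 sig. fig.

At magnification m, DoF ≈ 2·N_eff·c/m² = 2 × 73.2 × 0.007 / 1.93² = 1.025 / 3.725 ≈ 0.275 mm.

0.275 mm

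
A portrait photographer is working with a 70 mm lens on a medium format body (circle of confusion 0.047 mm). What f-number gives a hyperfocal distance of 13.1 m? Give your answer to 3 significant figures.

Rearrange H = f²/(N·c) + f for N: N = f² / ((H − f)·c).
N = 70² / ((13100 − 70) × 0.047) = 4900 / 612.4 ≈ 8.

f/8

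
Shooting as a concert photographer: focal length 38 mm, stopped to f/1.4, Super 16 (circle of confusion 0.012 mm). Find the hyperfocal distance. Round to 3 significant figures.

86.0 m

Hyperfocal distance H = f²/(N·c) + f = 38²/(1.4 × 0.012) + 38 = 1444/0.0168 + 38 ≈ 85990.4 mm ≈ 86.0 m.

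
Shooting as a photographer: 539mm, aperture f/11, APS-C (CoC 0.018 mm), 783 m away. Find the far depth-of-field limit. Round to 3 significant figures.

1680 m

Hyperfocal distance H = f²/(N·c) + f = 539²/(11 × 0.018) + 539 = 290521/0.198 + 539 ≈ 1467816.8 mm ≈ 1468 m.
Far limit Df = s·(H − f)/(H − s) = 783000 × (1467816.8 − 539) / (1467816.8 − 783000) = 783000 × 1467277.8 / 684816.8 ≈ 1677644 mm ≈ 1680 m.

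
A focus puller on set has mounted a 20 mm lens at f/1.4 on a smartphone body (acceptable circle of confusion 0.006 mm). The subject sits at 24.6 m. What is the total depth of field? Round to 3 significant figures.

Hyperfocal distance H = f²/(N·c) + f = 20²/(1.4 × 0.006) + 20 = 400/0.0084 + 20 ≈ 47639.0 mm ≈ 47.64 m.
Near limit Dn = s·(H − f)/(H + s − 2f) = 24600 × (47639.0 − 20) / (47639.0 + 24600 − 2 × 20) = 24600 × 47619.0 / 72199.0 ≈ 16225 mm.
Far limit Df = s·(H − f)/(H − s) = 24600 × (47639.0 − 20) / (47639.0 − 24600) = 24600 × 47619.0 / 23039.0 ≈ 50845 mm.
Depth of field = Df − Dn = 50845 − 16225 ≈ 34620 mm ≈ 34.6 m.

34.6 m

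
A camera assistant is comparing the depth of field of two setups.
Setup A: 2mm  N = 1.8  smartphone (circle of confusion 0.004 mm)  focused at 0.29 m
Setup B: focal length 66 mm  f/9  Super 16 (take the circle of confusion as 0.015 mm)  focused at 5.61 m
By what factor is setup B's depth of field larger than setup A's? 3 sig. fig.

4.83

Setup A: H = 2²/(1.8×0.004) + 2 ≈ 557.6 mm; DoF = Df − Dn = 602.16 − 190.99 ≈ 411.17 mm.
Setup B: H = 66²/(9×0.015) + 66 ≈ 32332.7 mm; DoF = Df − Dn = 6773.9 − 4787.4 ≈ 1986.5 mm.
Ratio = 1986.5 / 411.17 ≈ 4.83.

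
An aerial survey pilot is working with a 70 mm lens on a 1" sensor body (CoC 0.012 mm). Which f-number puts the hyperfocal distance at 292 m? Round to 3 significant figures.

f/1.40

Rearrange H = f²/(N·c) + f for N: N = f² / ((H − f)·c).
N = 70² / ((292000 − 70) × 0.012) = 4900 / 3503 ≈ 1.40.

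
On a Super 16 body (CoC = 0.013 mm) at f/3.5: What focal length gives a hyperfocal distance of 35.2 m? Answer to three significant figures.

From H = f²/(N·c) + f, with f ≪ H: f ≈ √(H·N·c) = √(35200 × 3.5 × 0.013) = √1601.6 ≈ 40.02 mm.
The +f correction barely moves this — solving exactly, f² + N·c·f − N·c·H = 0 ⇒ f = (−N·c + √((N·c)² + 4·N·c·H))/2 = (−0.0455 + √6406.4)/2 ≈ 39.997 mm, so f ≈ 40.0 mm.

40.0 mm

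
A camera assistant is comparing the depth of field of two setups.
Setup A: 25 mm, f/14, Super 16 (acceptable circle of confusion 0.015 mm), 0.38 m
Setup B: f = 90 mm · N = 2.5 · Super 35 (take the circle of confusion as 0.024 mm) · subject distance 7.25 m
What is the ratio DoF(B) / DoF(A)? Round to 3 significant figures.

8.39

Setup A: H = 25²/(14×0.015) + 25 ≈ 3001.2 mm; DoF = Df − Dn = 431.465 − 339.504 ≈ 91.961 mm.
Setup B: H = 90²/(2.5×0.024) + 90 ≈ 135090.0 mm; DoF = Df − Dn = 7656.05 − 6884.85 ≈ 771.20 mm.
Ratio = 771.20 / 91.961 ≈ 8.39.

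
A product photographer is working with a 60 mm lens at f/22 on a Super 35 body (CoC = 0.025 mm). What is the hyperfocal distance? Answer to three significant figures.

6.61 m

Hyperfocal distance H = f²/(N·c) + f = 60²/(22 × 0.025) + 60 = 3600/0.55 + 60 ≈ 6605.5 mm ≈ 6.61 m.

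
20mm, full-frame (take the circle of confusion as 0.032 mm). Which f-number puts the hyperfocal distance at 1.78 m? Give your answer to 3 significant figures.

Rearrange H = f²/(N·c) + f for N: N = f² / ((H − f)·c).
N = 20² / ((1780 − 20) × 0.032) = 400 / 56.32 ≈ 7.10.

f/7.10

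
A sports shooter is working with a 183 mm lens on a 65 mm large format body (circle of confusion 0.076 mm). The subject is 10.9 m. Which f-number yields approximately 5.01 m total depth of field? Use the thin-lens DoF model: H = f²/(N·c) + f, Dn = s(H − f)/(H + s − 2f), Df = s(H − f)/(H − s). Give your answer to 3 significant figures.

f/9

Write h = H − f = f²/(N·c). The thin-lens limits are Dn = s·h/(h + (s−f)) and Df = s·h/(h − (s−f)), so DoF = Df − Dn = 2·s·(s−f)·h / (h² − (s−f)²).
That is a quadratic in h: DoF·h² − 2·s·(s−f)·h − DoF·(s−f)² = 0 ⇒ h = (s−f)·(s + √(s² + DoF²)) / DoF = 10717 × (10900 + √(10900² + 5010²)) / 5010 = 10717 × (10900 + 11996.3) / 5010 ≈ 48978 mm.
Then N = f²/(c·h) = 183² / (0.076 × 48978) = 33489 / 3722.3 ≈ 9.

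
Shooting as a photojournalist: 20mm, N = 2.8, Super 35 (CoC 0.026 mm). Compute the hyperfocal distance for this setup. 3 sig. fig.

5.51 m

Hyperfocal distance H = f²/(N·c) + f = 20²/(2.8 × 0.026) + 20 = 400/0.0728 + 20 ≈ 5514.5 mm ≈ 5.51 m.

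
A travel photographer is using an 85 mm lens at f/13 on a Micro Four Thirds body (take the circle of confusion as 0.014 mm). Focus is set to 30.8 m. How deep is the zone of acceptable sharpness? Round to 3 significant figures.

119 m

Hyperfocal distance H = f²/(N·c) + f = 85²/(13 × 0.014) + 85 = 7225/0.182 + 85 ≈ 39782.8 mm ≈ 39.78 m.
Near limit Dn = s·(H − f)/(H + s − 2f) = 30800 × (39782.8 − 85) / (39782.8 + 30800 − 2 × 85) = 30800 × 39697.8 / 70412.8 ≈ 17365 mm.
Far limit Df = s·(H − f)/(H − s) = 30800 × (39782.8 − 85) / (39782.8 − 30800) = 30800 × 39697.8 / 8982.8 ≈ 136115 mm.
Depth of field = Df − Dn = 136115 − 17365 ≈ 118750 mm ≈ 119 m.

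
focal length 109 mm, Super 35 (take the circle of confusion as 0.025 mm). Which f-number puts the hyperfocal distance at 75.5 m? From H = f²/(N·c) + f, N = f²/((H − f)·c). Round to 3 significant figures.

Rearrange H = f²/(N·c) + f for N: N = f² / ((H − f)·c).
N = 109² / ((75500 − 109) × 0.025) = 11881 / 1885 ≈ 6.30.

f/6.30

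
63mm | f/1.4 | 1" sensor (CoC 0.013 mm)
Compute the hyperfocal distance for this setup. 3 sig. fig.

Hyperfocal distance H = f²/(N·c) + f = 63²/(1.4 × 0.013) + 63 = 3969/0.0182 + 63 ≈ 218139.9 mm ≈ 218 m.

218 m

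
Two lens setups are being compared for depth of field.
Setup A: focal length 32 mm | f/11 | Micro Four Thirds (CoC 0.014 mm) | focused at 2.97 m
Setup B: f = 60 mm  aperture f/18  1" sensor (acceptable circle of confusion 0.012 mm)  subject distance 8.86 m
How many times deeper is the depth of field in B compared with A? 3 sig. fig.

Setup A: H = 32²/(11×0.014) + 32 ≈ 6681.4 mm; DoF = Df − Dn = 5321.1 − 2059.9 ≈ 3261.2 mm.
Setup B: H = 60²/(18×0.012) + 60 ≈ 16726.7 mm; DoF = Df − Dn = 18771 − 5798 ≈ 12973 mm.
Ratio = 12973 / 3261.2 ≈ 3.98.

3.98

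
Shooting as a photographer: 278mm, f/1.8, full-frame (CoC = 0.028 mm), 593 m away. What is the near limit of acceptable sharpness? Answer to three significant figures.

Hyperfocal distance H = f²/(N·c) + f = 278²/(1.8 × 0.028) + 278 = 77284/0.0504 + 278 ≈ 1533690.7 mm ≈ 1534 m.
Near limit Dn = s·(H − f)/(H + s − 2f) = 593000 × (1533690.7 − 278) / (1533690.7 + 593000 − 2 × 278) = 593000 × 1533412.7 / 2126134.7 ≈ 427684 mm ≈ 428 m.

428 m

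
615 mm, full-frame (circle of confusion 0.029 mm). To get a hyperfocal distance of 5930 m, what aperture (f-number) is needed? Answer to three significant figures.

Rearrange H = f²/(N·c) + f for N: N = f² / ((H − f)·c).
N = 615² / ((5930000 − 615) × 0.029) = 378225 / 171952 ≈ 2.20.

f/2.20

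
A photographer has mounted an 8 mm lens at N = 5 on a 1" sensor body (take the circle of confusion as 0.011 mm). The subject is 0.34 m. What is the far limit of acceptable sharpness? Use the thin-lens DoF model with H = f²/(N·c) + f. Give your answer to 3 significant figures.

476 mm

Hyperfocal distance H = f²/(N·c) + f = 8²/(5 × 0.011) + 8 = 64/0.055 + 8 ≈ 1171.6 mm ≈ 1.172 m.
Far limit Df = s·(H − f)/(H − s) = 340 × (1171.6 − 8) / (1171.6 − 340) = 340 × 1163.6 / 831.6 ≈ 475.73 mm.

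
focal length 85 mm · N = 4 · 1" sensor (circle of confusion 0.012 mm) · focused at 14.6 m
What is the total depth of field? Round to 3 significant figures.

2.84 m

Hyperfocal distance H = f²/(N·c) + f = 85²/(4 × 0.012) + 85 = 7225/0.048 + 85 ≈ 150605.8 mm ≈ 150.6 m.
Near limit Dn = s·(H − f)/(H + s − 2f) = 14600 × (150605.8 − 85) / (150605.8 + 14600 − 2 × 85) = 14600 × 150520.8 / 165035.8 ≈ 13315.9 mm.
Far limit Df = s·(H − f)/(H − s) = 14600 × (150605.8 − 85) / (150605.8 − 14600) = 14600 × 150520.8 / 136005.8 ≈ 16158.2 mm.
Depth of field = Df − Dn = 16158.2 − 13315.9 ≈ 2842.3 mm ≈ 2.84 m.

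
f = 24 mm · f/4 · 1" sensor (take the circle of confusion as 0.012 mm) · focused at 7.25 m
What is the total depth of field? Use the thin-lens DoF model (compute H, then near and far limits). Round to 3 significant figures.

Hyperfocal distance H = f²/(N·c) + f = 24²/(4 × 0.012) + 24 = 576/0.048 + 24 ≈ 12024.0 mm ≈ 12.02 m.
Near limit Dn = s·(H − f)/(H + s − 2f) = 7250 × (12024.0 − 24) / (12024.0 + 7250 − 2 × 24) = 7250 × 12000.0 / 19226.0 ≈ 4525 mm.
Far limit Df = s·(H − f)/(H − s) = 7250 × (12024.0 − 24) / (12024.0 − 7250) = 7250 × 12000.0 / 4774.0 ≈ 18224 mm.
Depth of field = Df − Dn = 18224 − 4525 ≈ 13699 mm ≈ 13.7 m.

13.7 m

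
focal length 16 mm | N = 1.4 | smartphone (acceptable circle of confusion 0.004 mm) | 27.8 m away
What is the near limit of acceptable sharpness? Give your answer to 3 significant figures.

Hyperfocal distance H = f²/(N·c) + f = 16²/(1.4 × 0.004) + 16 = 256/0.0056 + 16 ≈ 45730.3 mm ≈ 45.73 m.
Near limit Dn = s·(H − f)/(H + s − 2f) = 27800 × (45730.3 − 16) / (45730.3 + 27800 − 2 × 16) = 27800 × 45714.3 / 73498.3 ≈ 17291 mm ≈ 17.3 m.

17.3 m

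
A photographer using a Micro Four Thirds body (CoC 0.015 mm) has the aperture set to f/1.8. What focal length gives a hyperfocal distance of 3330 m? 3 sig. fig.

300 mm

From H = f²/(N·c) + f, with f ≪ H: f ≈ √(H·N·c) = √(3330000 × 1.8 × 0.015) = √89910 ≈ 299.8 mm.
The +f correction barely moves this — solving exactly, f² + N·c·f − N·c·H = 0 ⇒ f = (−N·c + √((N·c)² + 4·N·c·H))/2 = (−0.027 + √359640)/2 ≈ 299.84 mm, so f ≈ 300 mm.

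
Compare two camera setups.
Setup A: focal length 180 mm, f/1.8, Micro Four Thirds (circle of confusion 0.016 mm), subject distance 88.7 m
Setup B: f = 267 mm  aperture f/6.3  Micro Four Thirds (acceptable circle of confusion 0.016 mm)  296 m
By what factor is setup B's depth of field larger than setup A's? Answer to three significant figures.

Setup A: H = 180²/(1.8×0.016) + 180 ≈ 1125180.0 mm; DoF = Df − Dn = 96275 − 82230 ≈ 14045 mm.
Setup B: H = 267²/(6.3×0.016) + 267 ≈ 707499.1 mm; DoF = Df − Dn = 508727 − 208722 ≈ 300005 mm.
Ratio = 300005 / 14045 ≈ 21.4.

21.4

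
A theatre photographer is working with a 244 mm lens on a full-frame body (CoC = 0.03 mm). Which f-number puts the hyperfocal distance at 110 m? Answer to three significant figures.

f/18.1

Rearrange H = f²/(N·c) + f for N: N = f² / ((H − f)·c).
N = 244² / ((110000 − 244) × 0.03) = 59536 / 3293 ≈ 18.1.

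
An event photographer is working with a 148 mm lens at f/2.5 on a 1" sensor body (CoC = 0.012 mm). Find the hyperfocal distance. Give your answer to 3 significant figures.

Hyperfocal distance H = f²/(N·c) + f = 148²/(2.5 × 0.012) + 148 = 21904/0.03 + 148 ≈ 730281.3 mm ≈ 730 m.

730 m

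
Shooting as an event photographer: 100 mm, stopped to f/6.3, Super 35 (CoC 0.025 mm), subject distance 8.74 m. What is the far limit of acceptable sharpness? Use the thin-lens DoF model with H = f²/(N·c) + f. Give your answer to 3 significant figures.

10.1 m

Hyperfocal distance H = f²/(N·c) + f = 100²/(6.3 × 0.025) + 100 = 10000/0.1575 + 100 ≈ 63592.1 mm ≈ 63.59 m.
Far limit Df = s·(H − f)/(H − s) = 8740 × (63592.1 − 100) / (63592.1 − 8740) = 8740 × 63492.1 / 54852.1 ≈ 10117 mm ≈ 10.1 m.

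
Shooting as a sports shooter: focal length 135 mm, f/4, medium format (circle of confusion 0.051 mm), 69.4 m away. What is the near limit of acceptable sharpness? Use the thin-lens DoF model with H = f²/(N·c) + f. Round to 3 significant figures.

39.1 m

Hyperfocal distance H = f²/(N·c) + f = 135²/(4 × 0.051) + 135 = 18225/0.204 + 135 ≈ 89473.2 mm ≈ 89.47 m.
Near limit Dn = s·(H − f)/(H + s − 2f) = 69400 × (89473.2 − 135) / (89473.2 + 69400 − 2 × 135) = 69400 × 89338.2 / 158603.2 ≈ 39092 mm ≈ 39.1 m.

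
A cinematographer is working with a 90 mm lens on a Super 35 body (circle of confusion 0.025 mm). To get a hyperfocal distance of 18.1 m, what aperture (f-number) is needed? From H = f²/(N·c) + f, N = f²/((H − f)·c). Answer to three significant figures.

Rearrange H = f²/(N·c) + f for N: N = f² / ((H − f)·c).
N = 90² / ((18100 − 90) × 0.025) = 8100 / 450.2 ≈ 18.

f/18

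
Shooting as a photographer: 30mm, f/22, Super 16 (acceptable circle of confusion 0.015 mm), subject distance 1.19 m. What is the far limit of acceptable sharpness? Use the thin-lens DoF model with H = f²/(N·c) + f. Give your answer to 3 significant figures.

Hyperfocal distance H = f²/(N·c) + f = 30²/(22 × 0.015) + 30 = 900/0.33 + 30 ≈ 2757.3 mm ≈ 2.757 m.
Far limit Df = s·(H − f)/(H − s) = 1190 × (2757.3 − 30) / (2757.3 − 1190) = 1190 × 2727.3 / 1567.3 ≈ 2070.8 mm ≈ 2.07 m.

2.07 m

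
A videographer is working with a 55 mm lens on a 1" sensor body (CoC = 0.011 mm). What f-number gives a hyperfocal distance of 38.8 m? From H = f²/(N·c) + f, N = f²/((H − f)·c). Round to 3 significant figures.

Rearrange H = f²/(N·c) + f for N: N = f² / ((H − f)·c).
N = 55² / ((38800 − 55) × 0.011) = 3025 / 426.2 ≈ 7.10.

f/7.10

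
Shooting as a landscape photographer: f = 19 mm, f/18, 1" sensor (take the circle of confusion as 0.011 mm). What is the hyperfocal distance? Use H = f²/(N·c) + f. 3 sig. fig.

Hyperfocal distance H = f²/(N·c) + f = 19²/(18 × 0.011) + 19 = 361/0.198 + 19 ≈ 1842.2 mm ≈ 1.84 m.

1.84 m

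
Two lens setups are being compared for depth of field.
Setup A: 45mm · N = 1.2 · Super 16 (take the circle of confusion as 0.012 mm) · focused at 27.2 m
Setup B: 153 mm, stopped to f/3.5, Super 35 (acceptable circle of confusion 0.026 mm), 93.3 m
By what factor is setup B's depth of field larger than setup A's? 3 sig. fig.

Setup A: H = 45²/(1.2×0.012) + 45 ≈ 140670.0 mm; DoF = Df − Dn = 33709 − 22798 ≈ 10911 mm.
Setup B: H = 153²/(3.5×0.026) + 153 ≈ 257394.8 mm; DoF = Df − Dn = 146261 − 68497 ≈ 77764 mm.
Ratio = 77764 / 10911 ≈ 7.13.

7.13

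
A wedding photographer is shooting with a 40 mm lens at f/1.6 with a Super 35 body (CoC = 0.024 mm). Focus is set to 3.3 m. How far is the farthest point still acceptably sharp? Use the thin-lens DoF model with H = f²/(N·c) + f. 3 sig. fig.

3.58 m

Hyperfocal distance H = f²/(N·c) + f = 40²/(1.6 × 0.024) + 40 = 1600/0.0384 + 40 ≈ 41706.7 mm ≈ 41.71 m.
Far limit Df = s·(H − f)/(H − s) = 3300 × (41706.7 − 40) / (41706.7 − 3300) = 3300 × 41666.7 / 38406.7 ≈ 3580.1 mm ≈ 3.58 m.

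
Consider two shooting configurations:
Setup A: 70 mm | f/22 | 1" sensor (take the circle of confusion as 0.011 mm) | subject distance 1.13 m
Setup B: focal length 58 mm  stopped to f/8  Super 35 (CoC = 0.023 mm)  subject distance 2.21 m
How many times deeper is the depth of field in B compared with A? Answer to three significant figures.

Setup A: H = 70²/(22×0.011) + 70 ≈ 20317.9 mm; DoF = Df − Dn = 1192.42 − 1073.79 ≈ 118.63 mm.
Setup B: H = 58²/(8×0.023) + 58 ≈ 18340.6 mm; DoF = Df − Dn = 2504.84 − 1977.26 ≈ 527.58 mm.
Ratio = 527.58 / 118.63 ≈ 4.45.

4.45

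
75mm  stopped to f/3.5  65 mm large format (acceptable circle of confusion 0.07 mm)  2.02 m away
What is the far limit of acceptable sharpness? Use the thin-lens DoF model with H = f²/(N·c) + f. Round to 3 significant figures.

Hyperfocal distance H = f²/(N·c) + f = 75²/(3.5 × 0.07) + 75 = 5625/0.245 + 75 ≈ 23034.2 mm ≈ 23.03 m.
Far limit Df = s·(H − f)/(H − s) = 2020 × (23034.2 − 75) / (23034.2 − 2020) = 2020 × 22959.2 / 21014.2 ≈ 2207.0 mm ≈ 2.21 m.

2.21 m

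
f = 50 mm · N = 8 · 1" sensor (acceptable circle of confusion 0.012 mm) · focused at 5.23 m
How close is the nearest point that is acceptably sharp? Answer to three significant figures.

Hyperfocal distance H = f²/(N·c) + f = 50²/(8 × 0.012) + 50 = 2500/0.096 + 50 ≈ 26091.7 mm ≈ 26.09 m.
Near limit Dn = s·(H − f)/(H + s − 2f) = 5230 × (26091.7 − 50) / (26091.7 + 5230 − 2 × 50) = 5230 × 26041.7 / 31221.7 ≈ 4362.3 mm ≈ 4.36 m.

4.36 m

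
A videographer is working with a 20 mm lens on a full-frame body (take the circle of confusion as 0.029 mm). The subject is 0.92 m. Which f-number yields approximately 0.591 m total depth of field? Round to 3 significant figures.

f/4.50

Write h = H − f = f²/(N·c). The thin-lens limits are Dn = s·h/(h + (s−f)) and Df = s·h/(h − (s−f)), so DoF = Df − Dn = 2·s·(s−f)·h / (h² − (s−f)²).
That is a quadratic in h: DoF·h² − 2·s·(s−f)·h − DoF·(s−f)² = 0 ⇒ h = (s−f)·(s + √(s² + DoF²)) / DoF = 900 × (920 + √(920² + 591²)) / 591 = 900 × (920 + 1093.47) / 591 ≈ 3066.2 mm.
Then N = f²/(c·h) = 20² / (0.029 × 3066.2) = 400 / 88.920 ≈ 4.50.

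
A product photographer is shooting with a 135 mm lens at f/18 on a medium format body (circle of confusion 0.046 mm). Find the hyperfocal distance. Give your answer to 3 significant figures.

Hyperfocal distance H = f²/(N·c) + f = 135²/(18 × 0.046) + 135 = 18225/0.828 + 135 ≈ 22145.9 mm ≈ 22.1 m.

22.1 m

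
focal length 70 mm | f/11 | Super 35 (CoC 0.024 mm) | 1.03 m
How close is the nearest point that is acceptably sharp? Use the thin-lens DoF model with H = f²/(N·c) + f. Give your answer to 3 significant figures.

Hyperfocal distance H = f²/(N·c) + f = 70²/(11 × 0.024) + 70 = 4900/0.264 + 70 ≈ 18630.6 mm ≈ 18.63 m.
Near limit Dn = s·(H − f)/(H + s − 2f) = 1030 × (18630.6 − 70) / (18630.6 + 1030 − 2 × 70) = 1030 × 18560.6 / 19520.6 ≈ 979.35 mm ≈ 0.979 m.

0.979 m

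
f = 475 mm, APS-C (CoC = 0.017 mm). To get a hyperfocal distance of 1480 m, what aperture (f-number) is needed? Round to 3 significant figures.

f/8.97

Rearrange H = f²/(N·c) + f for N: N = f² / ((H − f)·c).
N = 475² / ((1480000 − 475) × 0.017) = 225625 / 25152 ≈ 8.97.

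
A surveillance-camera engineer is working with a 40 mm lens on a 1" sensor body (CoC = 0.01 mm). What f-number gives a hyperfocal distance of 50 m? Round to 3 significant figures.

Rearrange H = f²/(N·c) + f for N: N = f² / ((H − f)·c).
N = 40² / ((50000 − 40) × 0.01) = 1600 / 499.6 ≈ 3.20.

f/3.20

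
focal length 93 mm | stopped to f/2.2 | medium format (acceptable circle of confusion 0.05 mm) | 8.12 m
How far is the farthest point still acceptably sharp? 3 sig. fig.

Hyperfocal distance H = f²/(N·c) + f = 93²/(2.2 × 0.05) + 93 = 8649/0.11 + 93 ≈ 78720.3 mm ≈ 78.72 m.
Far limit Df = s·(H − f)/(H − s) = 8120 × (78720.3 − 93) / (78720.3 − 8120) = 8120 × 78627.3 / 70600.3 ≈ 9043.2 mm ≈ 9.04 m.

9.04 m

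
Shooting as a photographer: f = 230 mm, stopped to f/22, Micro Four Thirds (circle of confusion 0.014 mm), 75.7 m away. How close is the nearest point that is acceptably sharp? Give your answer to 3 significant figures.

52.6 m

Hyperfocal distance H = f²/(N·c) + f = 230²/(22 × 0.014) + 230 = 52900/0.308 + 230 ≈ 171983.2 mm ≈ 172.0 m.
Near limit Dn = s·(H − f)/(H + s − 2f) = 75700 × (171983.2 − 230) / (171983.2 + 75700 − 2 × 230) = 75700 × 171753.2 / 247223.2 ≈ 52591 mm ≈ 52.6 m.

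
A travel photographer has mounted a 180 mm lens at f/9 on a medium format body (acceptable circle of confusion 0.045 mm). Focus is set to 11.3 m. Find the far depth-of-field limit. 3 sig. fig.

13.1 m

Hyperfocal distance H = f²/(N·c) + f = 180²/(9 × 0.045) + 180 = 32400/0.405 + 180 ≈ 80180.0 mm ≈ 80.18 m.
Far limit Df = s·(H − f)/(H − s) = 11300 × (80180.0 − 180) / (80180.0 − 11300) = 11300 × 80000.0 / 68880.0 ≈ 13124 mm ≈ 13.1 m.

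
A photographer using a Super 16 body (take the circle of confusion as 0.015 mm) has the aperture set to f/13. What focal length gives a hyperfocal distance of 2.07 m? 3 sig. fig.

20.0 mm

From H = f²/(N·c) + f, with f ≪ H: f ≈ √(H·N·c) = √(2070 × 13 × 0.015) = √403.65 ≈ 20.09 mm.
Exact: f² + N·c·f − N·c·H = 0 ⇒ f = (−N·c + √((N·c)² + 4·N·c·H))/2 = (−0.195 + √1614.6)/2 ≈ 19.994 mm ≈ 20.0 mm.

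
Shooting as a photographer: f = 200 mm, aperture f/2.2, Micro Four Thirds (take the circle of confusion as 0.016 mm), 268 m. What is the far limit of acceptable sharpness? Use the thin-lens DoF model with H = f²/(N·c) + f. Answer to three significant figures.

Hyperfocal distance H = f²/(N·c) + f = 200²/(2.2 × 0.016) + 200 = 40000/0.0352 + 200 ≈ 1136563.6 mm ≈ 1137 m.
Far limit Df = s·(H − f)/(H − s) = 268000 × (1136563.6 − 200) / (1136563.6 − 268000) = 268000 × 1136363.6 / 868563.6 ≈ 350631 mm ≈ 351 m.

351 m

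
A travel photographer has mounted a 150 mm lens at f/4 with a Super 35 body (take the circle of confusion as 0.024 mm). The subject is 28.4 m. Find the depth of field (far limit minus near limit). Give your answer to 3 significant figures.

6.95 m

Hyperfocal distance H = f²/(N·c) + f = 150²/(4 × 0.024) + 150 = 22500/0.096 + 150 ≈ 234525.0 mm ≈ 234.5 m.
Near limit Dn = s·(H − f)/(H + s − 2f) = 28400 × (234525.0 − 150) / (234525.0 + 28400 − 2 × 150) = 28400 × 234375.0 / 262625.0 ≈ 25345.1 mm.
Far limit Df = s·(H − f)/(H − s) = 28400 × (234525.0 − 150) / (234525.0 − 28400) = 28400 × 234375.0 / 206125.0 ≈ 32292.3 mm.
Depth of field = Df − Dn = 32292.3 − 25345.1 ≈ 6947.2 mm ≈ 6.95 m.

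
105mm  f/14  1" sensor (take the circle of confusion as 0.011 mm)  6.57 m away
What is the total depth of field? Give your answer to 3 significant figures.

1.20 m

Hyperfocal distance H = f²/(N·c) + f = 105²/(14 × 0.011) + 105 = 11025/0.154 + 105 ≈ 71695.9 mm ≈ 71.70 m.
Near limit Dn = s·(H − f)/(H + s − 2f) = 6570 × (71695.9 − 105) / (71695.9 + 6570 − 2 × 105) = 6570 × 71590.9 / 78055.9 ≈ 6025.8 mm.
Far limit Df = s·(H − f)/(H − s) = 6570 × (71695.9 − 105) / (71695.9 − 6570) = 6570 × 71590.9 / 65125.9 ≈ 7222.2 mm.
Depth of field = Df − Dn = 7222.2 − 6025.8 ≈ 1196.4 mm ≈ 1.20 m.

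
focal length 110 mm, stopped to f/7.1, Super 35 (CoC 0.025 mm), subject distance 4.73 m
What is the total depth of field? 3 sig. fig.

0.644 m

Hyperfocal distance H = f²/(N·c) + f = 110²/(7.1 × 0.025) + 110 = 12100/0.1775 + 110 ≈ 68279.0 mm ≈ 68.28 m.
Near limit Dn = s·(H − f)/(H + s − 2f) = 4730 × (68279.0 − 110) / (68279.0 + 4730 − 2 × 110) = 4730 × 68169.0 / 72789.0 ≈ 4429.78 mm.
Far limit Df = s·(H − f)/(H − s) = 4730 × (68279.0 − 110) / (68279.0 − 4730) = 4730 × 68169.0 / 63549.0 ≈ 5073.87 mm.
Depth of field = Df − Dn = 5073.87 − 4429.78 ≈ 644.09 mm ≈ 0.644 m.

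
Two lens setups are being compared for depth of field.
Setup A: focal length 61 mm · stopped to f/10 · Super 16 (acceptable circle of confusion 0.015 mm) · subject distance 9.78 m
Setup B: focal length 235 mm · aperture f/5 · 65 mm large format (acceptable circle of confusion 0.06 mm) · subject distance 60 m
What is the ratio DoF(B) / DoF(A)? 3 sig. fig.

Setup A: H = 61²/(10×0.015) + 61 ≈ 24867.7 mm; DoF = Df − Dn = 16080.0 − 7026.9 ≈ 9053.1 mm.
Setup B: H = 235²/(5×0.06) + 235 ≈ 184318.3 mm; DoF = Df − Dn = 88844 − 45295 ≈ 43549 mm.
Ratio = 43549 / 9053.1 ≈ 4.81.

4.81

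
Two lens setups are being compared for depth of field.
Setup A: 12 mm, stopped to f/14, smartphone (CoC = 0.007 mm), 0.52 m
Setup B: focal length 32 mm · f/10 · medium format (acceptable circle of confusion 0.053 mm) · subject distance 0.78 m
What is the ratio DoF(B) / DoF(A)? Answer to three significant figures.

1.74

Setup A: H = 12²/(14×0.007) + 12 ≈ 1481.4 mm; DoF = Df − Dn = 794.77 − 386.41 ≈ 408.36 mm.
Setup B: H = 32²/(10×0.053) + 32 ≈ 1964.1 mm; DoF = Df − Dn = 1272.74 − 562.30 ≈ 710.44 mm.
Ratio = 710.44 / 408.36 ≈ 1.74.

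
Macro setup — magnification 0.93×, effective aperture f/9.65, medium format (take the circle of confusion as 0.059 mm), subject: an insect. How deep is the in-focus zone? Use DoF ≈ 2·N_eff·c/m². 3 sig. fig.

At magnification m, DoF ≈ 2·N_eff·c/m² = 2 × 9.65 × 0.059 / 0.93² = 1.139 / 0.8649 ≈ 1.32 mm.

1.32 mm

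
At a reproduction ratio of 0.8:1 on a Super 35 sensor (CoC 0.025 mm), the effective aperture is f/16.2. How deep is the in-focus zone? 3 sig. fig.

1.27 mm

At magnification m, DoF ≈ 2·N_eff·c/m² = 2 × 16.2 × 0.025 / 0.8² = 0.81 / 0.64 ≈ 1.27 mm.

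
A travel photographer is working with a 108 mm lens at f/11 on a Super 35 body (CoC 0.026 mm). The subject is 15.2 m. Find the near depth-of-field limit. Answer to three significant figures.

11.1 m

Hyperfocal distance H = f²/(N·c) + f = 108²/(11 × 0.026) + 108 = 11664/0.286 + 108 ≈ 40891.2 mm ≈ 40.89 m.
Near limit Dn = s·(H − f)/(H + s − 2f) = 15200 × (40891.2 − 108) / (40891.2 + 15200 − 2 × 108) = 15200 × 40783.2 / 55875.2 ≈ 11094 mm ≈ 11.1 m.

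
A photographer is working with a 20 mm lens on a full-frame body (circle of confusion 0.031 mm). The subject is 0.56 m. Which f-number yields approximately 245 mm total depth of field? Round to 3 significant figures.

Write h = H − f = f²/(N·c). The thin-lens limits are Dn = s·h/(h + (s−f)) and Df = s·h/(h − (s−f)), so DoF = Df − Dn = 2·s·(s−f)·h / (h² − (s−f)²).
That is a quadratic in h: DoF·h² − 2·s·(s−f)·h − DoF·(s−f)² = 0 ⇒ h = (s−f)·(s + √(s² + DoF²)) / DoF = 540 × (560 + √(560² + 245²)) / 245 = 540 × (560 + 611.249) / 245 ≈ 2581.5 mm.
Then N = f²/(c·h) = 20² / (0.031 × 2581.5) = 400 / 80.027 ≈ 5.

f/5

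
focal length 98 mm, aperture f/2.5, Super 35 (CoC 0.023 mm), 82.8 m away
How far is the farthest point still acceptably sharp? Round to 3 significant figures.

164 m

Hyperfocal distance H = f²/(N·c) + f = 98²/(2.5 × 0.023) + 98 = 9604/0.0575 + 98 ≈ 167124.1 mm ≈ 167.1 m.
Far limit Df = s·(H − f)/(H − s) = 82800 × (167124.1 − 98) / (167124.1 − 82800) = 82800 × 167026.1 / 84324.1 ≈ 164007 mm ≈ 164 m.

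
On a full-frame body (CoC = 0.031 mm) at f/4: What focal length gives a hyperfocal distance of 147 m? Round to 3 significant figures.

135 mm

From H = f²/(N·c) + f, with f ≪ H: f ≈ √(H·N·c) = √(147000 × 4 × 0.031) = √18228 ≈ 135.0 mm.
The +f correction barely moves this — solving exactly, f² + N·c·f − N·c·H = 0 ⇒ f = (−N·c + √((N·c)² + 4·N·c·H))/2 = (−0.124 + √72912)/2 ≈ 134.95 mm, so f ≈ 135 mm.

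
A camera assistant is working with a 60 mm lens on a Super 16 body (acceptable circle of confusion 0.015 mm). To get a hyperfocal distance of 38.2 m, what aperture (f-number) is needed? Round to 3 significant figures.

Rearrange H = f²/(N·c) + f for N: N = f² / ((H − f)·c).
N = 60² / ((38200 − 60) × 0.015) = 3600 / 572.1 ≈ 6.29.

f/6.29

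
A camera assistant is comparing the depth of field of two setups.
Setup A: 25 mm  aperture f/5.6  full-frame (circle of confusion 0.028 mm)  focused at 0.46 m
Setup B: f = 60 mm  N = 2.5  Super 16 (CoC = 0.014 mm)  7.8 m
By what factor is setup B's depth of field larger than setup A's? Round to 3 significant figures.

Setup A: H = 25²/(5.6×0.028) + 25 ≈ 4011.0 mm; DoF = Df − Dn = 516.35 − 414.74 ≈ 101.61 mm.
Setup B: H = 60²/(2.5×0.014) + 60 ≈ 102917.1 mm; DoF = Df − Dn = 8434.7 − 7254.1 ≈ 1180.6 mm.
Ratio = 1180.6 / 101.61 ≈ 11.6.

11.6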